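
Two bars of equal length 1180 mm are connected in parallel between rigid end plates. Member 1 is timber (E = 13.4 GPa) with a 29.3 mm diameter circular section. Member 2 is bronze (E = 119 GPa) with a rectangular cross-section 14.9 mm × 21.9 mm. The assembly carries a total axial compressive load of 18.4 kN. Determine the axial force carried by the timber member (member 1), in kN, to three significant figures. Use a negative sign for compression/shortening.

-3.47 kN

A_1 = 674.3 mm².
A_2 = 326.3 mm².
Equal strain + equilibrium ⇒ each member carries load in proportion to AE: A₁E₁ = 9035000 N, A₂E₂ = 38830000 N, ΣAE = 47870000 N.
F₁ = P·A₁E₁/ΣAE = -18400·9035000/47870000 = -3473 N.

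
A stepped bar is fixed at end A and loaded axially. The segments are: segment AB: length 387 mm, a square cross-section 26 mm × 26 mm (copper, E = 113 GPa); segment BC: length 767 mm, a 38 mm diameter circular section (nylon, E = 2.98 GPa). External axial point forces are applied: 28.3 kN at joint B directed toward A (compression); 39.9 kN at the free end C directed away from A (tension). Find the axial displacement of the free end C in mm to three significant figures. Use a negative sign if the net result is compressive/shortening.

9.11 mm

Internal axial forces (sectioning from the free end, tension +): N_BC = 39.9 kN, N_AB = 11.6 kN.
A_AB = 676 mm².
A_BC = 1134 mm².
δ_AB = 11600·387/(676·113000) = 0.05877 mm
δ_BC = 39900·767/(1134·2980) = 9.055 mm
δ = Σδ_i = 9.114 mm.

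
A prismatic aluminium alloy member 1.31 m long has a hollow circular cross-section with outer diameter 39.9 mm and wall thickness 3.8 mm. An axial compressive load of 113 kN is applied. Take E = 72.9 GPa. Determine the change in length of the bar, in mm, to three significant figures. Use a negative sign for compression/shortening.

A = 431 mm².
δ_mech = NL/(AE) = -113000·1310/(431·72900) = -4.712 mm.

-4.71 mm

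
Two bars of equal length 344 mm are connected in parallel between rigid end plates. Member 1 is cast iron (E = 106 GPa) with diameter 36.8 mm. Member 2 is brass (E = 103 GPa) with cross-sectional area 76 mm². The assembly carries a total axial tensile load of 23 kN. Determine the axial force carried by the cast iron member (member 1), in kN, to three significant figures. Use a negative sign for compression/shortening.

21.5 kN

A_1 = 1064 mm².
Equal strain + equilibrium ⇒ each member carries load in proportion to AE: A₁E₁ = 112700000 N, A₂E₂ = 7828000 N, ΣAE = 120600000 N.
F₁ = P·A₁E₁/ΣAE = 23000·112700000/120600000 = 21510 N.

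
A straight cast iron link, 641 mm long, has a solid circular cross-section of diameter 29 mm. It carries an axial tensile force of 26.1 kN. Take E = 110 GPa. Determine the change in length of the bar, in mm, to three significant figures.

0.230 mm

A = 660.5 mm².
δ_mech = NL/(AE) = 26100·641/(660.5·110000) = 0.2303 mm.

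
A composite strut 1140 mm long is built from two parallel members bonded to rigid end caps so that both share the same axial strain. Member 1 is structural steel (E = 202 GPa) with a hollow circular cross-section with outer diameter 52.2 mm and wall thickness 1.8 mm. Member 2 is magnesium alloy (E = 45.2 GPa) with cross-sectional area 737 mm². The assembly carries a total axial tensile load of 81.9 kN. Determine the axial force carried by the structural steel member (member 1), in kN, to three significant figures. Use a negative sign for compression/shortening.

A_1 = 285 mm².
Equal strain + equilibrium ⇒ each member carries load in proportion to AE: A₁E₁ = 57570000 N, A₂E₂ = 33310000 N, ΣAE = 90880000 N.
F₁ = P·A₁E₁/ΣAE = 81900·57570000/90880000 = 51880 N.

51.9 kN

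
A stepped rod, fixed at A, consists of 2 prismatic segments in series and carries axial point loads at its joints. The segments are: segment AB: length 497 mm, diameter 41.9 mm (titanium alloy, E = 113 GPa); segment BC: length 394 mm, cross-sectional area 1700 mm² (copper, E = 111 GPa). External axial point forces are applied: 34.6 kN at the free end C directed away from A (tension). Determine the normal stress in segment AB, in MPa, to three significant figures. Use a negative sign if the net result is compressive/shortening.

25.1 MPa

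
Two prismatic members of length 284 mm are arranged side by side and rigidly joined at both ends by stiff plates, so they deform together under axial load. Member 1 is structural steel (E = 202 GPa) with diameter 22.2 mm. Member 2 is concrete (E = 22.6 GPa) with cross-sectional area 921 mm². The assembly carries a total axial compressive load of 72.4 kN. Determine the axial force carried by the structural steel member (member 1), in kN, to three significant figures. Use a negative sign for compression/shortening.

A_1 = 387.1 mm².
Equal strain + equilibrium ⇒ each member carries load in proportion to AE: A₁E₁ = 78190000 N, A₂E₂ = 20810000 N, ΣAE = 99000000 N.
F₁ = P·A₁E₁/ΣAE = -72400·78190000/99000000 = -57180 N.

-57.2 kN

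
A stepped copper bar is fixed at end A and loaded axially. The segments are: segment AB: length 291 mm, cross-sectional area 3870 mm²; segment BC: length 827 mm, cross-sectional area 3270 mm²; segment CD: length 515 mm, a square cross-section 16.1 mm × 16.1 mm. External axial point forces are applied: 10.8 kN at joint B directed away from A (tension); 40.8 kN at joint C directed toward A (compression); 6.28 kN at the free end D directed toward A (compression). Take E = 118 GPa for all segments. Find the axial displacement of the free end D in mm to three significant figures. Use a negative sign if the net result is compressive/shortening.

Internal axial forces (sectioning from the free end, tension +): N_CD = -6.28 kN, N_BC = -47.08 kN, N_AB = -36.28 kN.
A_CD = 259.2 mm².
δ_AB = -36280·291/(3870·118000) = -0.02312 mm
δ_BC = -47080·827/(3270·118000) = -0.1009 mm
δ_CD = -6280·515/(259.2·118000) = -0.1057 mm
δ = Σδ_i = -0.2298 mm.

-0.230 mm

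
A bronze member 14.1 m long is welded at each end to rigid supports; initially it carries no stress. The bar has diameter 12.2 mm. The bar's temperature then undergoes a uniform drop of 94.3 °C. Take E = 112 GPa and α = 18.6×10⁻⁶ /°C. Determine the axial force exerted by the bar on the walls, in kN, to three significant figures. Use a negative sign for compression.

Free thermal expansion αLΔT = 18.6e-6 · 14100 · -94.3 = -24.73 mm.
The walls impose strain ε = −(-24.73)/14100 = 1.7540e-03; σ = Eε = 112000 · 1.7540e-03 = 196.4 MPa.
Wall reaction R = σ·A = 196.4·116.9 = 22960 N = 22.96 kN.

23.0 kN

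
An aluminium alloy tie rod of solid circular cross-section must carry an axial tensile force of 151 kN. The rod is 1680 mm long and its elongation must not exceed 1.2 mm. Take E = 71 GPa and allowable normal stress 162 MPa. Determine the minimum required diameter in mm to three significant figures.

61.6 mm

Required area A ≥ P/σ_allow = 151000/162 = 932.1 mm².
For a solid circular section, d ≥ √(4A/π) = 34.45 mm.
Elongation limit: A ≥ PL/(Eδ_allow) = 151000·1680/(71000·1.2) = 2977 mm² ⇒ d ≥ 61.57 mm.
The elongation limit governs.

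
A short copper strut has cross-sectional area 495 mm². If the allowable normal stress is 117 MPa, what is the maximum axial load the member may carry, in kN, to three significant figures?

P_max = σ_allow · A = 117 · 495 = 57920 N = 57.91 kN.

57.9 kN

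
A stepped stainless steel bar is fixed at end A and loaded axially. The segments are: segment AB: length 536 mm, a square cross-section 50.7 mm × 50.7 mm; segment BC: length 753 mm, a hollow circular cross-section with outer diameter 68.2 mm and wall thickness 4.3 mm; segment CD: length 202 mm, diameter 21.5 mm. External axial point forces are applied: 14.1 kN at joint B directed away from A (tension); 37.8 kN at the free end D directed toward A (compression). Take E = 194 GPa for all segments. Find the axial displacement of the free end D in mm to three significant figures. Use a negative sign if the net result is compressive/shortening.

Internal axial forces (sectioning from the free end, tension +): N_CD = -37.8 kN, N_BC = -37.8 kN, N_AB = -23.7 kN.
A_AB = 2570 mm².
A_BC = 863.2 mm².
A_CD = 363.1 mm².
δ_AB = -23700·536/(2570·194000) = -0.02547 mm
δ_BC = -37800·753/(863.2·194000) = -0.17 mm
δ_CD = -37800·202/(363.1·194000) = -0.1084 mm
δ = Σδ_i = -0.3039 mm.

-0.304 mm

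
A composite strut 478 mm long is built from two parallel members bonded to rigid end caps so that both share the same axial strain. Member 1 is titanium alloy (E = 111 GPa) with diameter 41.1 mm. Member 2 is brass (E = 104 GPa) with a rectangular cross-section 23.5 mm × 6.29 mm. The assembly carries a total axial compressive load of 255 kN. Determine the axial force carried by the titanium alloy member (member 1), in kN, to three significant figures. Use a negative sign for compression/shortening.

A_1 = 1327 mm².
A_2 = 147.8 mm².
Equal strain + equilibrium ⇒ each member carries load in proportion to AE: A₁E₁ = 147300000 N, A₂E₂ = 15370000 N, ΣAE = 162600000 N.
F₁ = P·A₁E₁/ΣAE = -255000·147300000/162600000 = -230900 N.

-231 kN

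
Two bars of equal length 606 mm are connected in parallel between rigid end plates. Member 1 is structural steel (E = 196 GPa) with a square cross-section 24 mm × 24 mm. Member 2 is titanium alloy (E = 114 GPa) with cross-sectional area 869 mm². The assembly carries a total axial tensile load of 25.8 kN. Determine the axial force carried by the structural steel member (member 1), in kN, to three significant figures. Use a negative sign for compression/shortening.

13.7 kN

A_1 = 576 mm².
Equal strain + equilibrium ⇒ each member carries load in proportion to AE: A₁E₁ = 112900000 N, A₂E₂ = 99070000 N, ΣAE = 212000000 N.
F₁ = P·A₁E₁/ΣAE = 25800·112900000/212000000 = 13740 N.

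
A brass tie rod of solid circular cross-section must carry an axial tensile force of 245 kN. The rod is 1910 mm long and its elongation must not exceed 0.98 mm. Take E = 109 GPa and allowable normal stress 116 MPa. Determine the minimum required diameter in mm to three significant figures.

Required area A ≥ P/σ_allow = 245000/116 = 2112 mm².
For a solid circular section, d ≥ √(4A/π) = 51.86 mm.
Elongation limit: A ≥ PL/(Eδ_allow) = 245000·1910/(109000·0.98) = 4381 mm² ⇒ d ≥ 74.68 mm.
The elongation limit governs.

74.7 mm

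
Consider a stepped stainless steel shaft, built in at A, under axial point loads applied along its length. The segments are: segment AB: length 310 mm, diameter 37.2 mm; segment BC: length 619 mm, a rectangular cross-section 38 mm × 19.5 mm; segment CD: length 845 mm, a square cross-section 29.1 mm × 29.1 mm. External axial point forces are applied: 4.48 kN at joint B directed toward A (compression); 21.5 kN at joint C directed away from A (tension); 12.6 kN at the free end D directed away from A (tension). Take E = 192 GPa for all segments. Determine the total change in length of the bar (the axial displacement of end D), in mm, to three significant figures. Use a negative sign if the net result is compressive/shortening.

Internal axial forces (sectioning from the free end, tension +): N_CD = 12.6 kN, N_BC = 34.1 kN, N_AB = 29.62 kN.
A_AB = 1087 mm².
A_BC = 741 mm².
A_CD = 846.8 mm².
δ_AB = 29620·310/(1087·192000) = 0.044 mm
δ_BC = 34100·619/(741·192000) = 0.1484 mm
δ_CD = 12600·845/(846.8·192000) = 0.06548 mm
δ = Σδ_i = 0.2578 mm.

0.258 mm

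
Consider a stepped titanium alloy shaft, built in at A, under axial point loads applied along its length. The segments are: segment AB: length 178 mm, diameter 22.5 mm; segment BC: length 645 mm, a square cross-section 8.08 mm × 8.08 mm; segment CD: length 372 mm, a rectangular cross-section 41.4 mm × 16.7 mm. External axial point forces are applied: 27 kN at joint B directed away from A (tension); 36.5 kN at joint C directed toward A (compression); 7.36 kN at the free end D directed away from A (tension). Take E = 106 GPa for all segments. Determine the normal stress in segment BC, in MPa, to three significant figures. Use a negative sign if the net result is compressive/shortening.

Internal axial forces (sectioning from the free end, tension +): N_CD = 7.36 kN, N_BC = -29.14 kN, N_AB = -2.14 kN.
A_BC = 65.29 mm².
σ_BC = N_BC/A_BC = -29140/65.29 = -446.3 MPa.

-446 MPa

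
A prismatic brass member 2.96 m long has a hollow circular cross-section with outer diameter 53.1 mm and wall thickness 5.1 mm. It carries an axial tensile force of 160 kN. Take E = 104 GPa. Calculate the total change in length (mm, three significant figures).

A = 769.1 mm².
δ_mech = NL/(AE) = 160000·2960/(769.1·104000) = 5.921 mm.

5.92 mm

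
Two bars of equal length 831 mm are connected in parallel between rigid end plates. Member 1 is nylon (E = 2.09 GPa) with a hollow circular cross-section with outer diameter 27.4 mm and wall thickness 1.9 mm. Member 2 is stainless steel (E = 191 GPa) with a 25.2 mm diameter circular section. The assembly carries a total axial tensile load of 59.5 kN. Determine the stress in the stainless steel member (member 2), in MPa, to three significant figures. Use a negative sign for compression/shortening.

119 MPa

A_1 = 152.2 mm².
A_2 = 498.8 mm².
Equal strain + equilibrium ⇒ each member carries load in proportion to AE: A₁E₁ = 318100 N, A₂E₂ = 95260000 N, ΣAE = 95580000 N.
σ₂ = P·E₂/ΣAE = 59500·191000/95580000 = 118.9 MPa.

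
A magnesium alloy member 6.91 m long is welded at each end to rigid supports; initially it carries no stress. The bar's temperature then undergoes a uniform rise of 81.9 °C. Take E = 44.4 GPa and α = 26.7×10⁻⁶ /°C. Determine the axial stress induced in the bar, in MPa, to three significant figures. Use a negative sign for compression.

Free thermal expansion αLΔT = 26.7e-6 · 6910 · 81.9 = 15.11 mm.
The walls impose strain ε = −(15.11)/6910 = -2.1867e-03; σ = Eε = 44400 · -2.1867e-03 = -97.09 MPa.

-97.1 MPa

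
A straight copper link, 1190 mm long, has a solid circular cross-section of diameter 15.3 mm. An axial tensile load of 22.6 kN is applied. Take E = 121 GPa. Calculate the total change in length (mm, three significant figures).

A = 183.9 mm².
δ_mech = NL/(AE) = 22600·1190/(183.9·121000) = 1.209 mm.

1.21 mm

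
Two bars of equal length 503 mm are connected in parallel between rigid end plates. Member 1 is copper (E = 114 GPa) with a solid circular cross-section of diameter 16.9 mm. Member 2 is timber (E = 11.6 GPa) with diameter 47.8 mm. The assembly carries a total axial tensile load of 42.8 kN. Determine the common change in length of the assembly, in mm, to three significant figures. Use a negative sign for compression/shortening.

A_1 = 224.3 mm².
A_2 = 1795 mm².
Equal strain + equilibrium ⇒ each member carries load in proportion to AE: A₁E₁ = 25570000 N, A₂E₂ = 20820000 N, ΣAE = 46390000 N.
δ = PL/ΣAE = 42800·503/46390000 = 0.4641 mm.

0.464 mm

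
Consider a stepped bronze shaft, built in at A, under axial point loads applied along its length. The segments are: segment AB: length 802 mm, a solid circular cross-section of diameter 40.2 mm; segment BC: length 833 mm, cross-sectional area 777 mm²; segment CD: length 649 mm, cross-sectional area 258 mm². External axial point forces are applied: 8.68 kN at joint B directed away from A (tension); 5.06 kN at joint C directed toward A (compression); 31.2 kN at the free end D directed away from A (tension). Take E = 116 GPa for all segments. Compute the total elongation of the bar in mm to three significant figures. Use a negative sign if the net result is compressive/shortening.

Internal axial forces (sectioning from the free end, tension +): N_CD = 31.2 kN, N_BC = 26.14 kN, N_AB = 34.82 kN.
A_AB = 1269 mm².
δ_AB = 34820·802/(1269·116000) = 0.1897 mm
δ_BC = 26140·833/(777·116000) = 0.2416 mm
δ_CD = 31200·649/(258·116000) = 0.6766 mm
δ = Σδ_i = 1.108 mm.

1.11 mm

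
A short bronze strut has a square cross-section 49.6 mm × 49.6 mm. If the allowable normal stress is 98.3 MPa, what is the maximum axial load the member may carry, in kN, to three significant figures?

242 kN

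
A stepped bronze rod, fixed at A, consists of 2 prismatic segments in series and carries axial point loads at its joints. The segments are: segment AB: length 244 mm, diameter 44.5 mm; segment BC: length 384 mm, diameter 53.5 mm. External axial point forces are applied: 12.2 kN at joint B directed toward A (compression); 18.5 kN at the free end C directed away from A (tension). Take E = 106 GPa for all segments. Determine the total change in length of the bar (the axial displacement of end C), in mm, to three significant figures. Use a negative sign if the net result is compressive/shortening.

0.0391 mm

Internal axial forces (sectioning from the free end, tension +): N_BC = 18.5 kN, N_AB = 6.3 kN.
A_AB = 1555 mm².
A_BC = 2248 mm².
δ_AB = 6300·244/(1555·106000) = 0.009324 mm
δ_BC = 18500·384/(2248·106000) = 0.02981 mm
δ = Σδ_i = 0.03914 mm.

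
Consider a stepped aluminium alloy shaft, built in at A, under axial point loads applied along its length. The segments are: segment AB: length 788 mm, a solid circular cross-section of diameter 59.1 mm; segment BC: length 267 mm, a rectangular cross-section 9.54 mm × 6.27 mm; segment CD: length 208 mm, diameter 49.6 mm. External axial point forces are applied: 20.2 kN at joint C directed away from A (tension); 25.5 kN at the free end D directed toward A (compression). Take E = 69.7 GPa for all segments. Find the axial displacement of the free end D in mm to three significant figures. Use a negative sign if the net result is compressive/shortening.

Internal axial forces (sectioning from the free end, tension +): N_CD = -25.5 kN, N_BC = -5.3 kN, N_AB = -5.3 kN.
A_AB = 2743 mm².
A_BC = 59.82 mm².
A_CD = 1932 mm².
δ_AB = -5300·788/(2743·69700) = -0.02184 mm
δ_BC = -5300·267/(59.82·69700) = -0.3394 mm
δ_CD = -25500·208/(1932·69700) = -0.03938 mm
δ = Σδ_i = -0.4006 mm.

-0.401 mm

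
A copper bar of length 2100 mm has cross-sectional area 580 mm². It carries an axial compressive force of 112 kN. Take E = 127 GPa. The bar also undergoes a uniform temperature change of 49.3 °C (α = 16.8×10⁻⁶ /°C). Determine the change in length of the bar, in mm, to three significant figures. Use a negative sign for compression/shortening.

δ_mech = NL/(AE) = -112000·2100/(580·127000) = -3.193 mm.
δ_thermal = αLΔT = 16.8e-6·2100·49.3 = 1.739 mm.
δ = δ_mech + δ_thermal = -1.454 mm.

-1.45 mm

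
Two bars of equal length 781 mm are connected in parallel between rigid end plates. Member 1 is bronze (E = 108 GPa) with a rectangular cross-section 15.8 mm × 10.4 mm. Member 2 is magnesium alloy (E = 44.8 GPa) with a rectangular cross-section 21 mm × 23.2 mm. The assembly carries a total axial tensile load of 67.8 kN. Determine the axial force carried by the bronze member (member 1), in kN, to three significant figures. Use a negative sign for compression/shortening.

30.4 kN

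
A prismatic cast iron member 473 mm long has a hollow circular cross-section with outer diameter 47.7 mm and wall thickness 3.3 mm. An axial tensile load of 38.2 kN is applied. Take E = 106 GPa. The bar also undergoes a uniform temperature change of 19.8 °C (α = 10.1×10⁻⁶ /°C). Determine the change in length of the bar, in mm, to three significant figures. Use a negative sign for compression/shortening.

A = 460.3 mm².
δ_mech = NL/(AE) = 38200·473/(460.3·106000) = 0.3703 mm.
δ_thermal = αLΔT = 10.1e-6·473·19.8 = 0.09459 mm.
δ = δ_mech + δ_thermal = 0.4649 mm.

0.465 mm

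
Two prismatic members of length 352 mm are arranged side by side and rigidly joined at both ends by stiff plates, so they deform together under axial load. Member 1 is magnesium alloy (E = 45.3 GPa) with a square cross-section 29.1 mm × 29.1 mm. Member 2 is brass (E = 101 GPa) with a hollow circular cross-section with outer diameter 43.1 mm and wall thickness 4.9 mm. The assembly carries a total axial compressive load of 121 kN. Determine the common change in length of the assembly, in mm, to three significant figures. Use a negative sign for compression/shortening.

-0.436 mm

A_1 = 846.8 mm².
A_2 = 588 mm².
Equal strain + equilibrium ⇒ each member carries load in proportion to AE: A₁E₁ = 38360000 N, A₂E₂ = 59390000 N, ΣAE = 97750000 N.
δ = PL/ΣAE = -121000·352/97750000 = -0.4357 mm.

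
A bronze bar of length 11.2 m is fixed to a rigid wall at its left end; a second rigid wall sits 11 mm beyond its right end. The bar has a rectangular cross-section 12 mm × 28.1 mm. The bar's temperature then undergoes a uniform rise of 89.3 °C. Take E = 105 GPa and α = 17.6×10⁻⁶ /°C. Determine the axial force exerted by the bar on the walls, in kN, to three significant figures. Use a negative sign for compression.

-20.9 kN

Free thermal expansion αLΔT = 17.6e-6 · 11200 · 89.3 = 17.6 mm.
The walls engage after the gap closes; constrained expansion = 17.6 − 11 = 6.603 mm.
The walls impose strain ε = −(6.603)/11200 = -5.8954e-04; σ = Eε = 105000 · -5.8954e-04 = -61.9 MPa.
Wall reaction R = σ·A = -61.9·337.2 = -20870 N = -20.87 kN.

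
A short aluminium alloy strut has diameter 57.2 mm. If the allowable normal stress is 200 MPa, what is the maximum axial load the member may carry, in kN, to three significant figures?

A = 2570 mm².
P_max = σ_allow · A = 200 · 2570 = 513900 N = 513.9 kN.

514 kN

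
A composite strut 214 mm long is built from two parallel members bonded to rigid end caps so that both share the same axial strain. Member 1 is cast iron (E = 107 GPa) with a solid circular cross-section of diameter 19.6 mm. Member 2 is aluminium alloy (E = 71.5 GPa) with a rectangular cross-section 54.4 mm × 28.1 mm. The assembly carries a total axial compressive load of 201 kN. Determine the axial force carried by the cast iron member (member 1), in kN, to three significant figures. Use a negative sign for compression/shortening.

-45.8 kN

A_1 = 301.7 mm².
A_2 = 1529 mm².
Equal strain + equilibrium ⇒ each member carries load in proportion to AE: A₁E₁ = 32280000 N, A₂E₂ = 109300000 N, ΣAE = 141600000 N.
F₁ = P·A₁E₁/ΣAE = -201000·32280000/141600000 = -45830 N.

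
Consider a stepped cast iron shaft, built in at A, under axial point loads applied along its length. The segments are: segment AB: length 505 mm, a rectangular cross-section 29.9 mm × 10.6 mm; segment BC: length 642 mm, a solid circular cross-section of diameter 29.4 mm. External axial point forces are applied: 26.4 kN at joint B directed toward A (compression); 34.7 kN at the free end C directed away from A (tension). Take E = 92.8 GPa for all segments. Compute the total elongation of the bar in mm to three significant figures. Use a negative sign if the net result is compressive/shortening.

Internal axial forces (sectioning from the free end, tension +): N_BC = 34.7 kN, N_AB = 8.3 kN.
A_AB = 316.9 mm².
A_BC = 678.9 mm².
δ_AB = 8300·505/(316.9·92800) = 0.1425 mm
δ_BC = 34700·642/(678.9·92800) = 0.3536 mm
δ = Σδ_i = 0.4961 mm.

0.496 mm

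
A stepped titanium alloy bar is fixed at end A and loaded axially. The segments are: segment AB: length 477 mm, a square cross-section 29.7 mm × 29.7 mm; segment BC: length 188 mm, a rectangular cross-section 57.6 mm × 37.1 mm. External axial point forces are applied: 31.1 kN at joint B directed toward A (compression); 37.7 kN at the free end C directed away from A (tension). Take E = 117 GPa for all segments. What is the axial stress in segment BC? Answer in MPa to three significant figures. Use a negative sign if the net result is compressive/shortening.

17.6 MPa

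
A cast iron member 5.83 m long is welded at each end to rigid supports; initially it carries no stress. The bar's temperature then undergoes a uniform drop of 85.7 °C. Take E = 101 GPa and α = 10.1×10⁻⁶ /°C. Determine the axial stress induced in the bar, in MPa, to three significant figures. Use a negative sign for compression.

87.4 MPa

Free thermal expansion αLΔT = 10.1e-6 · 5830 · -85.7 = -5.046 mm.
The walls impose strain ε = −(-5.046)/5830 = 8.6557e-04; σ = Eε = 101000 · 8.6557e-04 = 87.42 MPa.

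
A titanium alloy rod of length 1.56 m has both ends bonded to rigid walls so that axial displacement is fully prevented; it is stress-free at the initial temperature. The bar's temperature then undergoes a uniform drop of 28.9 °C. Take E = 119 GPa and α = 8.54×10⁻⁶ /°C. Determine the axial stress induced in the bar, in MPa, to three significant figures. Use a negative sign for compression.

29.4 MPa

Free thermal expansion αLΔT = 8.54e-6 · 1560 · -28.9 = -0.385 mm.
The walls impose strain ε = −(-0.385)/1560 = 2.4681e-04; σ = Eε = 119000 · 2.4681e-04 = 29.37 MPa.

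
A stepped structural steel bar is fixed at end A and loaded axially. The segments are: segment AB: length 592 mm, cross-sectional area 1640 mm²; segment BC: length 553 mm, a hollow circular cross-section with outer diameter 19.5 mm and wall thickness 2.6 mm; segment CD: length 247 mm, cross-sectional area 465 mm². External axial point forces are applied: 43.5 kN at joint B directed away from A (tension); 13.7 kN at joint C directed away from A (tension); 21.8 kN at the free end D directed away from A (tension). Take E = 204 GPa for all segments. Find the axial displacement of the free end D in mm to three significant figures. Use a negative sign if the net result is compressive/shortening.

Internal axial forces (sectioning from the free end, tension +): N_CD = 21.8 kN, N_BC = 35.5 kN, N_AB = 79 kN.
A_BC = 138 mm².
δ_AB = 79000·592/(1640·204000) = 0.1398 mm
δ_BC = 35500·553/(138·204000) = 0.6971 mm
δ_CD = 21800·247/(465·204000) = 0.05676 mm
δ = Σδ_i = 0.8937 mm.

0.894 mm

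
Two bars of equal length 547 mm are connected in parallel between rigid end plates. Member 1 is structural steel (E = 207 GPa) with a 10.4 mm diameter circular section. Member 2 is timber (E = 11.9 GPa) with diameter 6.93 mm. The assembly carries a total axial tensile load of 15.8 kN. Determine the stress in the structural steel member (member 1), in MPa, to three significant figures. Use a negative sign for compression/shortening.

181 MPa

A_1 = 84.95 mm².
A_2 = 37.72 mm².
Equal strain + equilibrium ⇒ each member carries load in proportion to AE: A₁E₁ = 17580000 N, A₂E₂ = 448900 N, ΣAE = 18030000 N.
σ₁ = P·E₁/ΣAE = 15800·207000/18030000 = 181.4 MPa.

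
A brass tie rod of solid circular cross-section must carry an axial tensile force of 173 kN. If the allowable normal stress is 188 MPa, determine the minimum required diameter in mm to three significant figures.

34.2 mm

Required area A ≥ P/σ_allow = 173000/188 = 920.2 mm².
For a solid circular section, d ≥ √(4A/π) = 34.23 mm.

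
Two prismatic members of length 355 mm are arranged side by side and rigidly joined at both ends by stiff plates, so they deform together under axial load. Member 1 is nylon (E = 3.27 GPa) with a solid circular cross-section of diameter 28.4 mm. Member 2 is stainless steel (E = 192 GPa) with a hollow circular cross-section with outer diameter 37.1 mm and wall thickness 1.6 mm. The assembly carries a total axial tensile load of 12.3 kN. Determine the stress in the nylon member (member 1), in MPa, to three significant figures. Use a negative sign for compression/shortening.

A_1 = 633.5 mm².
A_2 = 178.4 mm².
Equal strain + equilibrium ⇒ each member carries load in proportion to AE: A₁E₁ = 2071000 N, A₂E₂ = 34260000 N, ΣAE = 36330000 N.
σ₁ = P·E₁/ΣAE = 12300·3270/36330000 = 1.107 MPa.

1.11 MPa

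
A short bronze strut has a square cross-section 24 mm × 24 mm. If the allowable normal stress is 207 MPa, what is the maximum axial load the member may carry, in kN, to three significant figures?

119 kN

A = 576 mm².
P_max = σ_allow · A = 207 · 576 = 119200 N = 119.2 kN.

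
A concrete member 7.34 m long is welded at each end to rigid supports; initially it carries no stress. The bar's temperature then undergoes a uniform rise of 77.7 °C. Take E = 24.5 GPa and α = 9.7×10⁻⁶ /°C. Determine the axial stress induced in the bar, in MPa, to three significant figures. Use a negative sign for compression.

Free thermal expansion αLΔT = 9.7e-6 · 7340 · 77.7 = 5.532 mm.
The walls impose strain ε = −(5.532)/7340 = -7.5369e-04; σ = Eε = 24500 · -7.5369e-04 = -18.47 MPa.

-18.5 MPa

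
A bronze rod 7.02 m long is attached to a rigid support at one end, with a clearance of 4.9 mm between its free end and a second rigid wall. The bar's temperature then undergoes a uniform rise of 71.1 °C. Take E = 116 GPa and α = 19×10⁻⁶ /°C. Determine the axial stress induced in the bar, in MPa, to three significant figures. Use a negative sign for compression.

-75.7 MPa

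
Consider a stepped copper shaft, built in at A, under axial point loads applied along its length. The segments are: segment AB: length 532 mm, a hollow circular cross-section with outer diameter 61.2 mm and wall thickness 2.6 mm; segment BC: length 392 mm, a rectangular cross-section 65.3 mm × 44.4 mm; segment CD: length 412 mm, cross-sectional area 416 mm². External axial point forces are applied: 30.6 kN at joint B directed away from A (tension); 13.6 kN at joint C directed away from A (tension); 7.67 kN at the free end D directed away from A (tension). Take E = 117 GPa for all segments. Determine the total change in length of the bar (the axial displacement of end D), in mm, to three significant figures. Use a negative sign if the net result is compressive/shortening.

0.582 mm

Internal axial forces (sectioning from the free end, tension +): N_CD = 7.67 kN, N_BC = 21.27 kN, N_AB = 51.87 kN.
A_AB = 478.7 mm².
A_BC = 2899 mm².
δ_AB = 51870·532/(478.7·117000) = 0.4927 mm
δ_BC = 21270·392/(2899·117000) = 0.02458 mm
δ_CD = 7670·412/(416·117000) = 0.06493 mm
δ = Σδ_i = 0.5822 mm.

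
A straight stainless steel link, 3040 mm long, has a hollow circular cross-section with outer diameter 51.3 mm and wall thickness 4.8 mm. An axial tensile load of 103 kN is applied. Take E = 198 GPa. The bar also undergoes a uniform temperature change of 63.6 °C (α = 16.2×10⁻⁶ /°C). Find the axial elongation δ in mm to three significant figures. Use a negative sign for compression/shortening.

A = 701.2 mm².
δ_mech = NL/(AE) = 103000·3040/(701.2·198000) = 2.255 mm.
δ_thermal = αLΔT = 16.2e-6·3040·63.6 = 3.132 mm.
δ = δ_mech + δ_thermal = 5.387 mm.

5.39 mm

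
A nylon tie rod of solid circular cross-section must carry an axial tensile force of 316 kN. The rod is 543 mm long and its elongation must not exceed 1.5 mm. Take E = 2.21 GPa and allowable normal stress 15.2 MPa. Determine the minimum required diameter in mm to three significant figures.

257 mm

Required area A ≥ P/σ_allow = 316000/15.2 = 20790 mm².
For a solid circular section, d ≥ √(4A/π) = 162.7 mm.
Elongation limit: A ≥ PL/(Eδ_allow) = 316000·543/(2210·1.5) = 51760 mm² ⇒ d ≥ 256.7 mm.
The elongation limit governs.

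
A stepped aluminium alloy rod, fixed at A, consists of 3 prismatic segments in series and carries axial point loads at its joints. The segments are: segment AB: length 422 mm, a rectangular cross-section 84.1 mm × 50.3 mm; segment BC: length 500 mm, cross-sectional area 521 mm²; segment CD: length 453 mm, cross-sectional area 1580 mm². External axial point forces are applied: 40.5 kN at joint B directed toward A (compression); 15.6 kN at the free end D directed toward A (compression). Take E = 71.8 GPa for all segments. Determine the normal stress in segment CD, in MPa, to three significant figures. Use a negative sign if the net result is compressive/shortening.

Internal axial forces (sectioning from the free end, tension +): N_CD = -15.6 kN, N_BC = -15.6 kN, N_AB = -56.1 kN.
σ_CD = N_CD/A_CD = -15600/1580 = -9.873 MPa.

-9.87 MPa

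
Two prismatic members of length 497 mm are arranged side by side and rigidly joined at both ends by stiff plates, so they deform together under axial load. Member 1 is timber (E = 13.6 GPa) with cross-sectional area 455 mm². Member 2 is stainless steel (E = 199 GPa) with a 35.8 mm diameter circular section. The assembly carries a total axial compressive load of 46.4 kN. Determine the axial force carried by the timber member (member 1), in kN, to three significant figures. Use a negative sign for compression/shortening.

A_2 = 1007 mm².
Equal strain + equilibrium ⇒ each member carries load in proportion to AE: A₁E₁ = 6188000 N, A₂E₂ = 200300000 N, ΣAE = 206500000 N.
F₁ = P·A₁E₁/ΣAE = -46400·6188000/206500000 = -1390 N.

-1.39 kN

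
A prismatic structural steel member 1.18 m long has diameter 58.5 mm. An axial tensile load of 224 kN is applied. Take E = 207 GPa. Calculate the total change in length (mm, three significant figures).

0.475 mm

A = 2688 mm².
δ_mech = NL/(AE) = 224000·1180/(2688·207000) = 0.4751 mm.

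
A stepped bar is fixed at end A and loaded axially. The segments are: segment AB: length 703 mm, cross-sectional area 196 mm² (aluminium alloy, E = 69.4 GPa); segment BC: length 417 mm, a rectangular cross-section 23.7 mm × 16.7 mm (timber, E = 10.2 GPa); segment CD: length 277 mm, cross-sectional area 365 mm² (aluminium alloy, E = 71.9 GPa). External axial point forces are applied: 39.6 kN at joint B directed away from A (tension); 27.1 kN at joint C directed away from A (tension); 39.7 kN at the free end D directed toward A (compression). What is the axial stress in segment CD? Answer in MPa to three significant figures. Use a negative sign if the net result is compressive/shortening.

-109 MPa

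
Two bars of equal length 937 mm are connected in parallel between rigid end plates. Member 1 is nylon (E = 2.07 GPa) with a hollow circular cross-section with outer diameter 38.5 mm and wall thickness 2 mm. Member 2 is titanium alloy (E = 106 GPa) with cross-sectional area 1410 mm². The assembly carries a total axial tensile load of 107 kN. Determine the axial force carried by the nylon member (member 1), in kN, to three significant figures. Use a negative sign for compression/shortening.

0.339 kN

A_1 = 229.3 mm².
Equal strain + equilibrium ⇒ each member carries load in proportion to AE: A₁E₁ = 474700 N, A₂E₂ = 149500000 N, ΣAE = 149900000 N.
F₁ = P·A₁E₁/ΣAE = 107000·474700/149900000 = 338.8 N.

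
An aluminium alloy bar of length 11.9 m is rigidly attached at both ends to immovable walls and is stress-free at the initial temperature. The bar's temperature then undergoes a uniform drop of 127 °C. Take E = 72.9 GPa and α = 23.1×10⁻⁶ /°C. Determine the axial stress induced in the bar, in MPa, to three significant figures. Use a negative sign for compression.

214 MPa

Free thermal expansion αLΔT = 23.1e-6 · 11900 · -127 = -34.91 mm.
The walls impose strain ε = −(-34.91)/11900 = 2.9337e-03; σ = Eε = 72900 · 2.9337e-03 = 213.9 MPa.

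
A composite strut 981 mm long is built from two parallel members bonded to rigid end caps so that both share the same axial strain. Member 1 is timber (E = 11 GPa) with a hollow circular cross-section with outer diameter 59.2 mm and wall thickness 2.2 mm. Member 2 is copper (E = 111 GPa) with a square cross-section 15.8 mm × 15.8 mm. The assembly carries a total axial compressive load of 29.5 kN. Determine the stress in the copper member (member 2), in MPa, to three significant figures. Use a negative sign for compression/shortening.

-102 MPa

A_1 = 394 mm².
A_2 = 249.6 mm².
Equal strain + equilibrium ⇒ each member carries load in proportion to AE: A₁E₁ = 4334000 N, A₂E₂ = 27710000 N, ΣAE = 32040000 N.
σ₂ = P·E₂/ΣAE = -29500·111000/32040000 = -102.2 MPa.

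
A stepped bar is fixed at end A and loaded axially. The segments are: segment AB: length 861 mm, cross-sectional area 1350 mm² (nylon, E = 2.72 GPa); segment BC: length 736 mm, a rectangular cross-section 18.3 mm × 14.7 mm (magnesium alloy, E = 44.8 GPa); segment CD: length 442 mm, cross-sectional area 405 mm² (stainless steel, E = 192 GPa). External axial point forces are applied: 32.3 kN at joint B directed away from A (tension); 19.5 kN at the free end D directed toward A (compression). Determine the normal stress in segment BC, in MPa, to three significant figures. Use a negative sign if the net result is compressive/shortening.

-72.5 MPa

Internal axial forces (sectioning from the free end, tension +): N_CD = -19.5 kN, N_BC = -19.5 kN, N_AB = 12.8 kN.
A_BC = 269 mm².
σ_BC = N_BC/A_BC = -19500/269 = -72.49 MPa.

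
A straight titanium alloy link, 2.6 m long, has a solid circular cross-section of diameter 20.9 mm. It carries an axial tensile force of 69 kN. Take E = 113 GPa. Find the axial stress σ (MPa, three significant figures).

A = 343.1 mm².
σ = N/A = 69000/343.1 = 201.1 MPa.

201 MPa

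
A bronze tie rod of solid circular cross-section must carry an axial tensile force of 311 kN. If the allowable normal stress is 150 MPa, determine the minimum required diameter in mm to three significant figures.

51.4 mm

Required area A ≥ P/σ_allow = 311000/150 = 2073 mm².
For a solid circular section, d ≥ √(4A/π) = 51.38 mm.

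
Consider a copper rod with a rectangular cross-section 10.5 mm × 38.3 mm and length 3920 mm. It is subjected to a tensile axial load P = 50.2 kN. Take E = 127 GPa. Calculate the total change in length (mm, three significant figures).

A = 402.1 mm².
δ_mech = NL/(AE) = 50200·3920/(402.1·127000) = 3.853 mm.

3.85 mm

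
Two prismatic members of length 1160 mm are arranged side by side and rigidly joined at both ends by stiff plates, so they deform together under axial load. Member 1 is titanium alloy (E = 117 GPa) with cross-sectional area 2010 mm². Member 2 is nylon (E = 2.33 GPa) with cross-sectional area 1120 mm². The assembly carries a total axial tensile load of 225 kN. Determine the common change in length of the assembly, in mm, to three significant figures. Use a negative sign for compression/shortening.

1.10 mm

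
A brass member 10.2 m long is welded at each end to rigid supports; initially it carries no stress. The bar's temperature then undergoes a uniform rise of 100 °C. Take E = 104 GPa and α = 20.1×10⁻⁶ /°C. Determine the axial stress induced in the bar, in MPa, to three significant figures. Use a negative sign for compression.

Free thermal expansion αLΔT = 20.1e-6 · 10200 · 100 = 20.5 mm.
The walls impose strain ε = −(20.5)/10200 = -2.0100e-03; σ = Eε = 104000 · -2.0100e-03 = -209 MPa.

-209 MPa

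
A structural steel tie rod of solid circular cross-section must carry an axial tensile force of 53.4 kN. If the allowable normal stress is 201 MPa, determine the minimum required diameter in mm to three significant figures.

18.4 mm

Required area A ≥ P/σ_allow = 53400/201 = 265.7 mm².
For a solid circular section, d ≥ √(4A/π) = 18.39 mm.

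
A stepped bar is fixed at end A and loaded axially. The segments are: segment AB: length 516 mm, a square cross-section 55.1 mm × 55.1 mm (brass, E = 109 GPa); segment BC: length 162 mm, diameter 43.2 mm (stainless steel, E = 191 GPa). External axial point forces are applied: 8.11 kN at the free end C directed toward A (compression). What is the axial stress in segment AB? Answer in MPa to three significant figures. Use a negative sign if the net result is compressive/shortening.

Internal axial forces (sectioning from the free end, tension +): N_BC = -8.11 kN, N_AB = -8.11 kN.
A_AB = 3036 mm².
σ_AB = N_AB/A_AB = -8110/3036 = -2.671 MPa.

-2.67 MPa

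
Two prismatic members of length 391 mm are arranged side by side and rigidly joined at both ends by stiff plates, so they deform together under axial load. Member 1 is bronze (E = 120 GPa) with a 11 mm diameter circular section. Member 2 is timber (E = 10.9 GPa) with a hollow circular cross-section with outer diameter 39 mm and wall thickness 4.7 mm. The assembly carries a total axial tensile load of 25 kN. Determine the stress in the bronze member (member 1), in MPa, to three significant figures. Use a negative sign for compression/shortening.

177 MPa

A_1 = 95.03 mm².
A_2 = 506.5 mm².
Equal strain + equilibrium ⇒ each member carries load in proportion to AE: A₁E₁ = 11400000 N, A₂E₂ = 5520000 N, ΣAE = 16920000 N.
σ₁ = P·E₁/ΣAE = 25000·120000/16920000 = 177.3 MPa.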